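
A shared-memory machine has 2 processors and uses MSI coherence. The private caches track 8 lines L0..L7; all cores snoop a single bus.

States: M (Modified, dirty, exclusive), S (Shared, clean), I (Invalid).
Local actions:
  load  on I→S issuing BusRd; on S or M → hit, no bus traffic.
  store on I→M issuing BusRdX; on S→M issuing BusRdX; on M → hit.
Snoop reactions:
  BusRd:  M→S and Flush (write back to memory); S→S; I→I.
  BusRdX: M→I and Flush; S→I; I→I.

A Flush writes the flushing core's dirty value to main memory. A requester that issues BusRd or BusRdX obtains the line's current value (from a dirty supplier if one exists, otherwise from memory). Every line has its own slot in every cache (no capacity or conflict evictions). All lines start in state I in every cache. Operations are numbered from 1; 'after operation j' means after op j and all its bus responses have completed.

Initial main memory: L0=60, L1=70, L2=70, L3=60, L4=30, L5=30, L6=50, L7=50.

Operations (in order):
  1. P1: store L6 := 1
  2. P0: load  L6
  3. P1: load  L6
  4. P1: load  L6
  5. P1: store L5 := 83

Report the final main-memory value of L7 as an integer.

memory[L7] = 50

  op1 P1: store L6 := 1 → I/M on L6; bus BusRdX; mem=50
  op2 P0: load  L6 → S/S on L6; bus BusRd Flush; mem=1
  op3 P1: load  L6 → S/S on L6; bus (none); mem=1
  op4 P1: load  L6 → S/S on L6; bus (none); mem=1
  op5 P1: store L5 := 83 → I/M on L5; bus BusRdX; mem=30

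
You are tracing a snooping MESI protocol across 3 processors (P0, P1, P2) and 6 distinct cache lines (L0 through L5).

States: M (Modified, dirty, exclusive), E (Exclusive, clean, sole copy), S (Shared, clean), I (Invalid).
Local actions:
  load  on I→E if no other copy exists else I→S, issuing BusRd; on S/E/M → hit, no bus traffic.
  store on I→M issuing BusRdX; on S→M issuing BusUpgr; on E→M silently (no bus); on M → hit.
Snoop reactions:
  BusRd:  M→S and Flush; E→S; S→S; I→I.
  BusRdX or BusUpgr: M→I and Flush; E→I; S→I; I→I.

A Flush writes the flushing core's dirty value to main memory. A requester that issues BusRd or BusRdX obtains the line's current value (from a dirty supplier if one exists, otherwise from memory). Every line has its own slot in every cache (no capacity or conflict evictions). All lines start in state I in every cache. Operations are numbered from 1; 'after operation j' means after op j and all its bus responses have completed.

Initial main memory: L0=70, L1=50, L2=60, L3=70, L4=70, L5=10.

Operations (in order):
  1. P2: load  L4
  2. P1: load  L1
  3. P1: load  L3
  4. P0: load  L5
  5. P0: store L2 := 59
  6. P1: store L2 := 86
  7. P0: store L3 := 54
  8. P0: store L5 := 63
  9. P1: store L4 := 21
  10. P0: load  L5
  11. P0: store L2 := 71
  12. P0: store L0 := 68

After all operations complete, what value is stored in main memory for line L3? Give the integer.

memory[L3] = 70

[1] P2: load  L4 | P0:I, P1:I, P2:E(70) | bus: BusRd
[2] P1: load  L1 | P0:I, P1:E(50), P2:I | bus: BusRd
[3] P1: load  L3 | P0:I, P1:E(70), P2:I | bus: BusRd
[4] P0: load  L5 | P0:E(10), P1:I, P2:I | bus: BusRd
[5] P0: store L2 := 59 | P0:M(59), P1:I, P2:I | bus: BusRdX
[6] P1: store L2 := 86 | P0:I, P1:M(86), P2:I | bus: BusRdX,Flush
[7] P0: store L3 := 54 | P0:M(54), P1:I, P2:I | bus: BusRdX
[8] P0: store L5 := 63 | P0:M(63), P1:I, P2:I | bus: none
[9] P1: store L4 := 21 | P0:I, P1:M(21), P2:I | bus: BusRdX
[10] P0: load  L5 | P0:M(63), P1:I, P2:I | bus: none
[11] P0: store L2 := 71 | P0:M(71), P1:I, P2:I | bus: BusRdX,Flush
[12] P0: store L0 := 68 | P0:M(68), P1:I, P2:I | bus: BusRdX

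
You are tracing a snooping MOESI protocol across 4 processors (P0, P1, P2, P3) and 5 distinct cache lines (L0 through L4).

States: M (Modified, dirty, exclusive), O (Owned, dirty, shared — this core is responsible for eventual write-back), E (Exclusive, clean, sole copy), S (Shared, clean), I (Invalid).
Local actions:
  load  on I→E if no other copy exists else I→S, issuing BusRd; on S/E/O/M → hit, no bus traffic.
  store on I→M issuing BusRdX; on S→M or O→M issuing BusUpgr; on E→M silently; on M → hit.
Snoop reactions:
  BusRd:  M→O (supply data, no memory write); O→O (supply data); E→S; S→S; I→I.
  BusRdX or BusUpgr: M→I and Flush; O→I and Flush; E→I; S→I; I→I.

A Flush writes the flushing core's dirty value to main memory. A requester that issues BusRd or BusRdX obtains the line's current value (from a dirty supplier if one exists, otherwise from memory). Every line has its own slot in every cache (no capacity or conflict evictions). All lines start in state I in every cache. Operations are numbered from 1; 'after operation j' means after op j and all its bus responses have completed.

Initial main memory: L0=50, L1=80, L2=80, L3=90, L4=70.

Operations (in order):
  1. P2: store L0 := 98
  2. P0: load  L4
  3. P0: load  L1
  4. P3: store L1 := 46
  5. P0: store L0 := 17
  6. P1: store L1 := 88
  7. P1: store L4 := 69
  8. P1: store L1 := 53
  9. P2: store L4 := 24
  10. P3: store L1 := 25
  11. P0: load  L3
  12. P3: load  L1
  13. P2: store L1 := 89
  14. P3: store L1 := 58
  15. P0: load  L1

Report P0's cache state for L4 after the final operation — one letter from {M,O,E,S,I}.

  op1 P2: store L0 := 98 → I/I/M/I on L0; bus BusRdX; mem=50
  op2 P0: load  L4 → E/I/I/I on L4; bus BusRd; mem=70
  op3 P0: load  L1 → E/I/I/I on L1; bus BusRd; mem=80
  op4 P3: store L1 := 46 → I/I/I/M on L1; bus BusRdX; mem=80
  op5 P0: store L0 := 17 → M/I/I/I on L0; bus BusRdX Flush; mem=98
  op6 P1: store L1 := 88 → I/M/I/I on L1; bus BusRdX Flush; mem=46
  op7 P1: store L4 := 69 → I/M/I/I on L4; bus BusRdX; mem=70
  op8 P1: store L1 := 53 → I/M/I/I on L1; bus (none); mem=46
  op9 P2: store L4 := 24 → I/I/M/I on L4; bus BusRdX Flush; mem=69
  op10 P3: store L1 := 25 → I/I/I/M on L1; bus BusRdX Flush; mem=53
  op11 P0: load  L3 → E/I/I/I on L3; bus BusRd; mem=90
  op12 P3: load  L1 → I/I/I/M on L1; bus (none); mem=53
  op13 P2: store L1 := 89 → I/I/M/I on L1; bus BusRdX Flush; mem=25
  op14 P3: store L1 := 58 → I/I/I/M on L1; bus BusRdX Flush; mem=89
  op15 P0: load  L1 → S/I/I/O on L1; bus BusRd; mem=89

state = I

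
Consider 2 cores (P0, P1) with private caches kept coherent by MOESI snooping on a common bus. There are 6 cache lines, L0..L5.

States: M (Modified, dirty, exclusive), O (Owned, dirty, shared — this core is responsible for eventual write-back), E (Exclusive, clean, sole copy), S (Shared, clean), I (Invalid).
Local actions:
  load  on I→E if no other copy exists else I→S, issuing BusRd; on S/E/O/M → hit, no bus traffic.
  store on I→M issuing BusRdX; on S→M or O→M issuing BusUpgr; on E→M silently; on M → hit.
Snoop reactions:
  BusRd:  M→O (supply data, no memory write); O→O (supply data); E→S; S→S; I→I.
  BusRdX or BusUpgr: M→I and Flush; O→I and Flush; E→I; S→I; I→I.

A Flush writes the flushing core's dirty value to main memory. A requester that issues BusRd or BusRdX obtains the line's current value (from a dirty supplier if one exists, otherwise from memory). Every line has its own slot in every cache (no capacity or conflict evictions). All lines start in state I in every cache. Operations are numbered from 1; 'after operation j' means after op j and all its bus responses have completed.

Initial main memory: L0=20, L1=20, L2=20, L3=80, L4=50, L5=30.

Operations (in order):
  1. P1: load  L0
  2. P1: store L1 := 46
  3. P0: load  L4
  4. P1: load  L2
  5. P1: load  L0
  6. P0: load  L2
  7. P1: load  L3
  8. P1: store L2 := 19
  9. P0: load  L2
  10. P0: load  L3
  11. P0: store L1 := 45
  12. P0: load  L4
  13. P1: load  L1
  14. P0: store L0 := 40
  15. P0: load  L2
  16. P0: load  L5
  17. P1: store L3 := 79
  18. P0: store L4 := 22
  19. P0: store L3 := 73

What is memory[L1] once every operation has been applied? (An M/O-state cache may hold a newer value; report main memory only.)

  op1 P1: load  L0 → I/E on L0; bus BusRd; mem=20
  op2 P1: store L1 := 46 → I/M on L1; bus BusRdX; mem=20
  op3 P0: load  L4 → E/I on L4; bus BusRd; mem=50
  op4 P1: load  L2 → I/E on L2; bus BusRd; mem=20
  op5 P1: load  L0 → I/E on L0; bus (none); mem=20
  op6 P0: load  L2 → S/S on L2; bus BusRd; mem=20
  op7 P1: load  L3 → I/E on L3; bus BusRd; mem=80
  op8 P1: store L2 := 19 → I/M on L2; bus BusUpgr; mem=20
  op9 P0: load  L2 → S/O on L2; bus BusRd; mem=20
  op10 P0: load  L3 → S/S on L3; bus BusRd; mem=80
  op11 P0: store L1 := 45 → M/I on L1; bus BusRdX Flush; mem=46
  op12 P0: load  L4 → E/I on L4; bus (none); mem=50
  op13 P1: load  L1 → O/S on L1; bus BusRd; mem=46
  op14 P0: store L0 := 40 → M/I on L0; bus BusRdX; mem=20
  op15 P0: load  L2 → S/O on L2; bus (none); mem=20
  op16 P0: load  L5 → E/I on L5; bus BusRd; mem=30
  op17 P1: store L3 := 79 → I/M on L3; bus BusUpgr; mem=80
  op18 P0: store L4 := 22 → M/I on L4; bus (none); mem=50
  op19 P0: store L3 := 73 → M/I on L3; bus BusRdX Flush; mem=79

memory[L1] = 46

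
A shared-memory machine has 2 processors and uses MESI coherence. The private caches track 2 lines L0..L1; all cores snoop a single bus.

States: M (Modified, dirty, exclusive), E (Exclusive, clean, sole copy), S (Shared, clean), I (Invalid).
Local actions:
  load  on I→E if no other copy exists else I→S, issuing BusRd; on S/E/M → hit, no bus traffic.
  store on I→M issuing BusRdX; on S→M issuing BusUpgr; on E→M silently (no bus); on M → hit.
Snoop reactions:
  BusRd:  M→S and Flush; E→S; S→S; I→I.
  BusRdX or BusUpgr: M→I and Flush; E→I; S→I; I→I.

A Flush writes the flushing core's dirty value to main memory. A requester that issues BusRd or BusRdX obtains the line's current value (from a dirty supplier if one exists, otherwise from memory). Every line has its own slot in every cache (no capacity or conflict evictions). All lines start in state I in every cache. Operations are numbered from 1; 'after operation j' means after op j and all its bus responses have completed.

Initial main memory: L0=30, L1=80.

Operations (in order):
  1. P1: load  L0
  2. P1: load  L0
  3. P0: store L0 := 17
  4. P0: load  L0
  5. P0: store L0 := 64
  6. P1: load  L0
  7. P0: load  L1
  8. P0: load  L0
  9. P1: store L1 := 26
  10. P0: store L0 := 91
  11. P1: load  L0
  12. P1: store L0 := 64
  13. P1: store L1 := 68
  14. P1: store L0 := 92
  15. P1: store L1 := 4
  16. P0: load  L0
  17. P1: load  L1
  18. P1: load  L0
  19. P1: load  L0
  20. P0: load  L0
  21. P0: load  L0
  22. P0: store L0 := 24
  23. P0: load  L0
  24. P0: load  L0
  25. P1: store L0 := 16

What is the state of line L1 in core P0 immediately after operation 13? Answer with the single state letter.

state = I

  op1 P1: load  L0 → I/E on L0; bus BusRd; mem=30
  op2 P1: load  L0 → I/E on L0; bus (none); mem=30
  op3 P0: store L0 := 17 → M/I on L0; bus BusRdX; mem=30
  op4 P0: load  L0 → M/I on L0; bus (none); mem=30
  op5 P0: store L0 := 64 → M/I on L0; bus (none); mem=30
  op6 P1: load  L0 → S/S on L0; bus BusRd Flush; mem=64
  op7 P0: load  L1 → E/I on L1; bus BusRd; mem=80
  op8 P0: load  L0 → S/S on L0; bus (none); mem=64
  op9 P1: store L1 := 26 → I/M on L1; bus BusRdX; mem=80
  op10 P0: store L0 := 91 → M/I on L0; bus BusUpgr; mem=64
  op11 P1: load  L0 → S/S on L0; bus BusRd Flush; mem=91
  op12 P1: store L0 := 64 → I/M on L0; bus BusUpgr; mem=91
  op13 P1: store L1 := 68 → I/M on L1; bus (none); mem=80
  op14 P1: store L0 := 92 → I/M on L0; bus (none); mem=91
  op15 P1: store L1 := 4 → I/M on L1; bus (none); mem=80
  op16 P0: load  L0 → S/S on L0; bus BusRd Flush; mem=92
  op17 P1: load  L1 → I/M on L1; bus (none); mem=80
  op18 P1: load  L0 → S/S on L0; bus (none); mem=92
  op19 P1: load  L0 → S/S on L0; bus (none); mem=92
  op20 P0: load  L0 → S/S on L0; bus (none); mem=92
  op21 P0: load  L0 → S/S on L0; bus (none); mem=92
  op22 P0: store L0 := 24 → M/I on L0; bus BusUpgr; mem=92
  op23 P0: load  L0 → M/I on L0; bus (none); mem=92
  op24 P0: load  L0 → M/I on L0; bus (none); mem=92
  op25 P1: store L0 := 16 → I/M on L0; bus BusRdX Flush; mem=24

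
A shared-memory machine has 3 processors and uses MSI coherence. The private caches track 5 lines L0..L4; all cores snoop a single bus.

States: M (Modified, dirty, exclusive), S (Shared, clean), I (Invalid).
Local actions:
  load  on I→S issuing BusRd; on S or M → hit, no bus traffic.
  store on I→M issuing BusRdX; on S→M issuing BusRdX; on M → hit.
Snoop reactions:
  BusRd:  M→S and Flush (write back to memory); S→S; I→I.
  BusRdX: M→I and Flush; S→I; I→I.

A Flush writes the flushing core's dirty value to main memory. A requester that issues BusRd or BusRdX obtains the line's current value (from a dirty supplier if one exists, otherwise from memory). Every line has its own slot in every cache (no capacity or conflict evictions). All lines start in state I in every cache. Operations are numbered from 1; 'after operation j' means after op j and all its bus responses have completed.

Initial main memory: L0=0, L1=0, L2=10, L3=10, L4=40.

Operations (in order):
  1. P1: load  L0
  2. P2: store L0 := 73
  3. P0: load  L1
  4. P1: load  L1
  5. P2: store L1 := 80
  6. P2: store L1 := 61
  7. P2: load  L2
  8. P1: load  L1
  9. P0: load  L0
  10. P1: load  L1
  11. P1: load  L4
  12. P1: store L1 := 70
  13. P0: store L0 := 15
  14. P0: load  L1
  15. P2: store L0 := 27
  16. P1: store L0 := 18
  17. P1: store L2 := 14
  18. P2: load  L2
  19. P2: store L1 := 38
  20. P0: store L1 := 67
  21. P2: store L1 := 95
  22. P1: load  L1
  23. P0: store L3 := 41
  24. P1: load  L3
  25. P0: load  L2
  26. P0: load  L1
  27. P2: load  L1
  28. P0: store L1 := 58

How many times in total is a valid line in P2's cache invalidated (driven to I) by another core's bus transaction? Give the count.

invalidations = 6

[1] P1: load  L0 | P0:I, P1:S(0), P2:I | bus: BusRd
[2] P2: store L0 := 73 | P0:I, P1:I, P2:M(73) | bus: BusRdX
[3] P0: load  L1 | P0:S(0), P1:I, P2:I | bus: BusRd
[4] P1: load  L1 | P0:S(0), P1:S(0), P2:I | bus: BusRd
[5] P2: store L1 := 80 | P0:I, P1:I, P2:M(80) | bus: BusRdX
[6] P2: store L1 := 61 | P0:I, P1:I, P2:M(61) | bus: none
[7] P2: load  L2 | P0:I, P1:I, P2:S(10) | bus: BusRd
[8] P1: load  L1 | P0:I, P1:S(61), P2:S(61) | bus: BusRd,Flush
[9] P0: load  L0 | P0:S(73), P1:I, P2:S(73) | bus: BusRd,Flush
[10] P1: load  L1 | P0:I, P1:S(61), P2:S(61) | bus: none
[11] P1: load  L4 | P0:I, P1:S(40), P2:I | bus: BusRd
[12] P1: store L1 := 70 | P0:I, P1:M(70), P2:I | bus: BusRdX
[13] P0: store L0 := 15 | P0:M(15), P1:I, P2:I | bus: BusRdX
[14] P0: load  L1 | P0:S(70), P1:S(70), P2:I | bus: BusRd,Flush
[15] P2: store L0 := 27 | P0:I, P1:I, P2:M(27) | bus: BusRdX,Flush
[16] P1: store L0 := 18 | P0:I, P1:M(18), P2:I | bus: BusRdX,Flush
[17] P1: store L2 := 14 | P0:I, P1:M(14), P2:I | bus: BusRdX
[18] P2: load  L2 | P0:I, P1:S(14), P2:S(14) | bus: BusRd,Flush
[19] P2: store L1 := 38 | P0:I, P1:I, P2:M(38) | bus: BusRdX
[20] P0: store L1 := 67 | P0:M(67), P1:I, P2:I | bus: BusRdX,Flush
[21] P2: store L1 := 95 | P0:I, P1:I, P2:M(95) | bus: BusRdX,Flush
[22] P1: load  L1 | P0:I, P1:S(95), P2:S(95) | bus: BusRd,Flush
[23] P0: store L3 := 41 | P0:M(41), P1:I, P2:I | bus: BusRdX
[24] P1: load  L3 | P0:S(41), P1:S(41), P2:I | bus: BusRd,Flush
[25] P0: load  L2 | P0:S(14), P1:S(14), P2:S(14) | bus: BusRd
[26] P0: load  L1 | P0:S(95), P1:S(95), P2:S(95) | bus: BusRd
[27] P2: load  L1 | P0:S(95), P1:S(95), P2:S(95) | bus: none
[28] P0: store L1 := 58 | P0:M(58), P1:I, P2:I | bus: BusRdX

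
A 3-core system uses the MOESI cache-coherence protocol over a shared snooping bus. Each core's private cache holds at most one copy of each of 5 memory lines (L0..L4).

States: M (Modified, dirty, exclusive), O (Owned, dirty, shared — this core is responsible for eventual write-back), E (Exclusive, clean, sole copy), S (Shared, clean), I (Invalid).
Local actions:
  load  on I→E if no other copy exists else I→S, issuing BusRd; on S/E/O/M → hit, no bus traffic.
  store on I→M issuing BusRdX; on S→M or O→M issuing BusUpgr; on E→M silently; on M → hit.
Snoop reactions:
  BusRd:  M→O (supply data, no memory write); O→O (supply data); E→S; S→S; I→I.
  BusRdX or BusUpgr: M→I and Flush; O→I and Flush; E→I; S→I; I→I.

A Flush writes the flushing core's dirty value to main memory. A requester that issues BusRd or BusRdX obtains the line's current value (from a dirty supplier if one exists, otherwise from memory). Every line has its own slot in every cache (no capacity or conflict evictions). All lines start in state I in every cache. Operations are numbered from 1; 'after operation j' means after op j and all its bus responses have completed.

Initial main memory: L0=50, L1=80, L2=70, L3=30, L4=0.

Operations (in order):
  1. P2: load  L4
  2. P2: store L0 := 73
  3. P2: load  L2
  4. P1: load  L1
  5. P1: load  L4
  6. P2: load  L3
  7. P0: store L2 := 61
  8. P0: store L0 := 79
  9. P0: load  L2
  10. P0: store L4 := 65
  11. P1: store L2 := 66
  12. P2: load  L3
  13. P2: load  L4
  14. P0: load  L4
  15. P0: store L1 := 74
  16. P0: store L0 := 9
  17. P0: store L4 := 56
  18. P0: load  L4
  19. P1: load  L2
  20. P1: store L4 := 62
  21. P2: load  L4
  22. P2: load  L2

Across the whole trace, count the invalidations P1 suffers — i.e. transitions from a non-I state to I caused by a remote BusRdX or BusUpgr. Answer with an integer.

invalidations = 2

step 1: P2: load  L4  ⟶  IIE  (L4)  txn=BusRd  M[L4]=0
step 2: P2: store L0 := 73  ⟶  IIM  (L0)  txn=BusRdX  M[L0]=50
step 3: P2: load  L2  ⟶  IIE  (L2)  txn=BusRd  M[L2]=70
step 4: P1: load  L1  ⟶  IEI  (L1)  txn=BusRd  M[L1]=80
step 5: P1: load  L4  ⟶  ISS  (L4)  txn=BusRd  M[L4]=0
step 6: P2: load  L3  ⟶  IIE  (L3)  txn=BusRd  M[L3]=30
step 7: P0: store L2 := 61  ⟶  MII  (L2)  txn=BusRdX  M[L2]=70
step 8: P0: store L0 := 79  ⟶  MII  (L0)  txn=BusRdX+Flush  M[L0]=73
step 9: P0: load  L2  ⟶  MII  (L2)  txn=∅  M[L2]=70
step 10: P0: store L4 := 65  ⟶  MII  (L4)  txn=BusRdX  M[L4]=0
step 11: P1: store L2 := 66  ⟶  IMI  (L2)  txn=BusRdX+Flush  M[L2]=61
step 12: P2: load  L3  ⟶  IIE  (L3)  txn=∅  M[L3]=30
step 13: P2: load  L4  ⟶  OIS  (L4)  txn=BusRd  M[L4]=0
step 14: P0: load  L4  ⟶  OIS  (L4)  txn=∅  M[L4]=0
step 15: P0: store L1 := 74  ⟶  MII  (L1)  txn=BusRdX  M[L1]=80
step 16: P0: store L0 := 9  ⟶  MII  (L0)  txn=∅  M[L0]=73
step 17: P0: store L4 := 56  ⟶  MII  (L4)  txn=BusUpgr  M[L4]=0
step 18: P0: load  L4  ⟶  MII  (L4)  txn=∅  M[L4]=0
step 19: P1: load  L2  ⟶  IMI  (L2)  txn=∅  M[L2]=61
step 20: P1: store L4 := 62  ⟶  IMI  (L4)  txn=BusRdX+Flush  M[L4]=56
step 21: P2: load  L4  ⟶  IOS  (L4)  txn=BusRd  M[L4]=56
step 22: P2: load  L2  ⟶  IOS  (L2)  txn=BusRd  M[L2]=61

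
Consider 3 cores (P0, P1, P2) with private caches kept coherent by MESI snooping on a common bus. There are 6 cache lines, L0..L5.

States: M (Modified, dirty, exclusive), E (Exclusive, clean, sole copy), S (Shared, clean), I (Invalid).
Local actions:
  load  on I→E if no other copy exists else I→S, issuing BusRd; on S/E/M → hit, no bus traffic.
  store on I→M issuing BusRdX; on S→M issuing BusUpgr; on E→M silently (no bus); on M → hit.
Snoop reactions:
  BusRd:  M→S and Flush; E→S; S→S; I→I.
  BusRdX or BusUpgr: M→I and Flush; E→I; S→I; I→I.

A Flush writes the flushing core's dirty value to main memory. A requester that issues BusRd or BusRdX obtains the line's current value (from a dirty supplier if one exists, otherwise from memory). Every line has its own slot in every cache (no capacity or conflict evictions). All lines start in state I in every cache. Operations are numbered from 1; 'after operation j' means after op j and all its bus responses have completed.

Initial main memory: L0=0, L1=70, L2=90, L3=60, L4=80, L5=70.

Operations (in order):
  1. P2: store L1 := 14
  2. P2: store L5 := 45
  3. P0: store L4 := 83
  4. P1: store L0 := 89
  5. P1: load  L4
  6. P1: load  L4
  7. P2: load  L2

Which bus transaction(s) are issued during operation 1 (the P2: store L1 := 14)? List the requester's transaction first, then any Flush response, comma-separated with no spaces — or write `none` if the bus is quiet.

bus = BusRdX

step 1: P2: store L1 := 14  ⟶  IIM  (L1)  txn=BusRdX  M[L1]=70
step 2: P2: store L5 := 45  ⟶  IIM  (L5)  txn=BusRdX  M[L5]=70
step 3: P0: store L4 := 83  ⟶  MII  (L4)  txn=BusRdX  M[L4]=80
step 4: P1: store L0 := 89  ⟶  IMI  (L0)  txn=BusRdX  M[L0]=0
step 5: P1: load  L4  ⟶  SSI  (L4)  txn=BusRd+Flush  M[L4]=83
step 6: P1: load  L4  ⟶  SSI  (L4)  txn=∅  M[L4]=83
step 7: P2: load  L2  ⟶  IIE  (L2)  txn=BusRd  M[L2]=90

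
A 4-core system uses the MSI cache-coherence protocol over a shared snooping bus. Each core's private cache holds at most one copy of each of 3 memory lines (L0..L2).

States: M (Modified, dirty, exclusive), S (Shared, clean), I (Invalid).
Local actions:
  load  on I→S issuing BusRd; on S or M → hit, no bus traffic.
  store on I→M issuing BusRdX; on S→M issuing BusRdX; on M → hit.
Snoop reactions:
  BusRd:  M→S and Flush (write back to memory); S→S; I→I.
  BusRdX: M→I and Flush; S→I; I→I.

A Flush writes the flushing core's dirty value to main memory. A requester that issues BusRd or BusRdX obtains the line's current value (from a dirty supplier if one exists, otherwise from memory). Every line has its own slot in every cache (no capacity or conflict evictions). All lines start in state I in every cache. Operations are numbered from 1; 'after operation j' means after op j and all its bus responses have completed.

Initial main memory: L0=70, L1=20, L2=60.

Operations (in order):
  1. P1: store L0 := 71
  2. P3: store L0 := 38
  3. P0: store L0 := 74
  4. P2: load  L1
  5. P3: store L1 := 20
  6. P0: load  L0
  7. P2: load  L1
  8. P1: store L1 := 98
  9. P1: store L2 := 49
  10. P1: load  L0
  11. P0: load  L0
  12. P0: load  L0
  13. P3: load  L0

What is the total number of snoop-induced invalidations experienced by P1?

invalidations = 1

step 1: P1: store L0 := 71  ⟶  IMII  (L0)  txn=BusRdX  M[L0]=70
step 2: P3: store L0 := 38  ⟶  IIIM  (L0)  txn=BusRdX+Flush  M[L0]=71
step 3: P0: store L0 := 74  ⟶  MIII  (L0)  txn=BusRdX+Flush  M[L0]=38
step 4: P2: load  L1  ⟶  IISI  (L1)  txn=BusRd  M[L1]=20
step 5: P3: store L1 := 20  ⟶  IIIM  (L1)  txn=BusRdX  M[L1]=20
step 6: P0: load  L0  ⟶  MIII  (L0)  txn=∅  M[L0]=38
step 7: P2: load  L1  ⟶  IISS  (L1)  txn=BusRd+Flush  M[L1]=20
step 8: P1: store L1 := 98  ⟶  IMII  (L1)  txn=BusRdX  M[L1]=20
step 9: P1: store L2 := 49  ⟶  IMII  (L2)  txn=BusRdX  M[L2]=60
step 10: P1: load  L0  ⟶  SSII  (L0)  txn=BusRd+Flush  M[L0]=74
step 11: P0: load  L0  ⟶  SSII  (L0)  txn=∅  M[L0]=74
step 12: P0: load  L0  ⟶  SSII  (L0)  txn=∅  M[L0]=74
step 13: P3: load  L0  ⟶  SSIS  (L0)  txn=BusRd  M[L0]=74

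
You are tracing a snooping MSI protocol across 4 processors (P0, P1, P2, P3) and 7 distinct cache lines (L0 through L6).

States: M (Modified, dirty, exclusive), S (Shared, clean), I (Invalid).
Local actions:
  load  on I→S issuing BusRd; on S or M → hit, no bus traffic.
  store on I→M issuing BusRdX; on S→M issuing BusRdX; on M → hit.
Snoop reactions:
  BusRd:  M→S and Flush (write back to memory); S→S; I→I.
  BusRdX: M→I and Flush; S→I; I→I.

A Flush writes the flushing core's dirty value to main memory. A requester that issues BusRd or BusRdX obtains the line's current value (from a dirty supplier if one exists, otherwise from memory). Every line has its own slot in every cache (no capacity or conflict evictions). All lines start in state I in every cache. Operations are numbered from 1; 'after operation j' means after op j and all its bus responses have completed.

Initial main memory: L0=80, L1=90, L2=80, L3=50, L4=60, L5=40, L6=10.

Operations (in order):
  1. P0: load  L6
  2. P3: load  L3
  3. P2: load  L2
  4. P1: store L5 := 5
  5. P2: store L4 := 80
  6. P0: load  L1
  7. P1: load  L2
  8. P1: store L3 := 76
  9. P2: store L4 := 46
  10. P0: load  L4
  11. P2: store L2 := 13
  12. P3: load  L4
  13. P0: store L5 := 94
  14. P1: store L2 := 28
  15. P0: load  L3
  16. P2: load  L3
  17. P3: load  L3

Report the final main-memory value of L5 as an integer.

memory[L5] = 5

[1] P0: load  L6 | P0:S(10), P1:I, P2:I, P3:I | bus: BusRd
[2] P3: load  L3 | P0:I, P1:I, P2:I, P3:S(50) | bus: BusRd
[3] P2: load  L2 | P0:I, P1:I, P2:S(80), P3:I | bus: BusRd
[4] P1: store L5 := 5 | P0:I, P1:M(5), P2:I, P3:I | bus: BusRdX
[5] P2: store L4 := 80 | P0:I, P1:I, P2:M(80), P3:I | bus: BusRdX
[6] P0: load  L1 | P0:S(90), P1:I, P2:I, P3:I | bus: BusRd
[7] P1: load  L2 | P0:I, P1:S(80), P2:S(80), P3:I | bus: BusRd
[8] P1: store L3 := 76 | P0:I, P1:M(76), P2:I, P3:I | bus: BusRdX
[9] P2: store L4 := 46 | P0:I, P1:I, P2:M(46), P3:I | bus: none
[10] P0: load  L4 | P0:S(46), P1:I, P2:S(46), P3:I | bus: BusRd,Flush
[11] P2: store L2 := 13 | P0:I, P1:I, P2:M(13), P3:I | bus: BusRdX
[12] P3: load  L4 | P0:S(46), P1:I, P2:S(46), P3:S(46) | bus: BusRd
[13] P0: store L5 := 94 | P0:M(94), P1:I, P2:I, P3:I | bus: BusRdX,Flush
[14] P1: store L2 := 28 | P0:I, P1:M(28), P2:I, P3:I | bus: BusRdX,Flush
[15] P0: load  L3 | P0:S(76), P1:S(76), P2:I, P3:I | bus: BusRd,Flush
[16] P2: load  L3 | P0:S(76), P1:S(76), P2:S(76), P3:I | bus: BusRd
[17] P3: load  L3 | P0:S(76), P1:S(76), P2:S(76), P3:S(76) | bus: BusRd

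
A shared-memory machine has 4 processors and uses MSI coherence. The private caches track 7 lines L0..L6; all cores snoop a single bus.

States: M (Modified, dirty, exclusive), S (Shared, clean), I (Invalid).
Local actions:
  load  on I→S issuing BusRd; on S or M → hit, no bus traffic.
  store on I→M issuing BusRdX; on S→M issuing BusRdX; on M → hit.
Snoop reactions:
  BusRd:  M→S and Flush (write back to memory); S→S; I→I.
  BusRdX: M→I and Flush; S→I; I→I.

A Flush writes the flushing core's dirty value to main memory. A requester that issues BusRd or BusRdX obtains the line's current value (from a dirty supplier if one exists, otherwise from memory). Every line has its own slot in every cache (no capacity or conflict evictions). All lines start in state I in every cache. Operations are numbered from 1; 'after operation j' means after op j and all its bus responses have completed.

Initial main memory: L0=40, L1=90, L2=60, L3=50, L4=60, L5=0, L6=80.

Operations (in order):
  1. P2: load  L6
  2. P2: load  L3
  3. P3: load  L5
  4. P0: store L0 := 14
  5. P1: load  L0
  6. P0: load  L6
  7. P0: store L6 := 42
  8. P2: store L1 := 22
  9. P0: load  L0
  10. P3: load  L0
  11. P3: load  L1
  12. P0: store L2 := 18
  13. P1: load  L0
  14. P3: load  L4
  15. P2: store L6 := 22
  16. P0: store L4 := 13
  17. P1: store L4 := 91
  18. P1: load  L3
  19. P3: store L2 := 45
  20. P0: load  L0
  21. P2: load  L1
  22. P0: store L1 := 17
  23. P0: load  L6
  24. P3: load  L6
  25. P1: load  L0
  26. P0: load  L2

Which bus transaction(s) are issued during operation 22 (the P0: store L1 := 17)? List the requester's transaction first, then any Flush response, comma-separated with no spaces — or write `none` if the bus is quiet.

bus = BusRdX

  op1 P2: load  L6 → I/I/S/I on L6; bus BusRd; mem=80
  op2 P2: load  L3 → I/I/S/I on L3; bus BusRd; mem=50
  op3 P3: load  L5 → I/I/I/S on L5; bus BusRd; mem=0
  op4 P0: store L0 := 14 → M/I/I/I on L0; bus BusRdX; mem=40
  op5 P1: load  L0 → S/S/I/I on L0; bus BusRd Flush; mem=14
  op6 P0: load  L6 → S/I/S/I on L6; bus BusRd; mem=80
  op7 P0: store L6 := 42 → M/I/I/I on L6; bus BusRdX; mem=80
  op8 P2: store L1 := 22 → I/I/M/I on L1; bus BusRdX; mem=90
  op9 P0: load  L0 → S/S/I/I on L0; bus (none); mem=14
  op10 P3: load  L0 → S/S/I/S on L0; bus BusRd; mem=14
  op11 P3: load  L1 → I/I/S/S on L1; bus BusRd Flush; mem=22
  op12 P0: store L2 := 18 → M/I/I/I on L2; bus BusRdX; mem=60
  op13 P1: load  L0 → S/S/I/S on L0; bus (none); mem=14
  op14 P3: load  L4 → I/I/I/S on L4; bus BusRd; mem=60
  op15 P2: store L6 := 22 → I/I/M/I on L6; bus BusRdX Flush; mem=42
  op16 P0: store L4 := 13 → M/I/I/I on L4; bus BusRdX; mem=60
  op17 P1: store L4 := 91 → I/M/I/I on L4; bus BusRdX Flush; mem=13
  op18 P1: load  L3 → I/S/S/I on L3; bus BusRd; mem=50
  op19 P3: store L2 := 45 → I/I/I/M on L2; bus BusRdX Flush; mem=18
  op20 P0: load  L0 → S/S/I/S on L0; bus (none); mem=14
  op21 P2: load  L1 → I/I/S/S on L1; bus (none); mem=22
  op22 P0: store L1 := 17 → M/I/I/I on L1; bus BusRdX; mem=22
  op23 P0: load  L6 → S/I/S/I on L6; bus BusRd Flush; mem=22
  op24 P3: load  L6 → S/I/S/S on L6; bus BusRd; mem=22
  op25 P1: load  L0 → S/S/I/S on L0; bus (none); mem=14
  op26 P0: load  L2 → S/I/I/S on L2; bus BusRd Flush; mem=45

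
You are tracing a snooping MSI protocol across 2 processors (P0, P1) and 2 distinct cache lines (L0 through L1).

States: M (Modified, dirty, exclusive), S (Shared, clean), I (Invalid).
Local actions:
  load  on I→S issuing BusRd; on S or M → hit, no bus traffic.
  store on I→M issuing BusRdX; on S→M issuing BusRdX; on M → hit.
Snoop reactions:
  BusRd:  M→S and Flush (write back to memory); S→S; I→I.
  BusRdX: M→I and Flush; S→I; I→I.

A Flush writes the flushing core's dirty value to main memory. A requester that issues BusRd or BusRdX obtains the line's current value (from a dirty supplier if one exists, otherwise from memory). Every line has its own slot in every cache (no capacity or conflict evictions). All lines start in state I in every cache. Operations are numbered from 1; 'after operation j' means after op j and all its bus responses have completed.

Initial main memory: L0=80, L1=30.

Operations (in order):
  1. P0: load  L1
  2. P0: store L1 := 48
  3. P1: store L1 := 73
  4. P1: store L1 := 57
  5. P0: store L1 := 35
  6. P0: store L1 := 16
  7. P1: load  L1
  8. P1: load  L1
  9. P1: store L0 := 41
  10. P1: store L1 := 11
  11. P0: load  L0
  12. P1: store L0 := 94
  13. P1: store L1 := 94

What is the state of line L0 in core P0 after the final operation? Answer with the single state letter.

state = I

  op1 P0: load  L1 → S/I on L1; bus BusRd; mem=30
  op2 P0: store L1 := 48 → M/I on L1; bus BusRdX; mem=30
  op3 P1: store L1 := 73 → I/M on L1; bus BusRdX Flush; mem=48
  op4 P1: store L1 := 57 → I/M on L1; bus (none); mem=48
  op5 P0: store L1 := 35 → M/I on L1; bus BusRdX Flush; mem=57
  op6 P0: store L1 := 16 → M/I on L1; bus (none); mem=57
  op7 P1: load  L1 → S/S on L1; bus BusRd Flush; mem=16
  op8 P1: load  L1 → S/S on L1; bus (none); mem=16
  op9 P1: store L0 := 41 → I/M on L0; bus BusRdX; mem=80
  op10 P1: store L1 := 11 → I/M on L1; bus BusRdX; mem=16
  op11 P0: load  L0 → S/S on L0; bus BusRd Flush; mem=41
  op12 P1: store L0 := 94 → I/M on L0; bus BusRdX; mem=41
  op13 P1: store L1 := 94 → I/M on L1; bus (none); mem=16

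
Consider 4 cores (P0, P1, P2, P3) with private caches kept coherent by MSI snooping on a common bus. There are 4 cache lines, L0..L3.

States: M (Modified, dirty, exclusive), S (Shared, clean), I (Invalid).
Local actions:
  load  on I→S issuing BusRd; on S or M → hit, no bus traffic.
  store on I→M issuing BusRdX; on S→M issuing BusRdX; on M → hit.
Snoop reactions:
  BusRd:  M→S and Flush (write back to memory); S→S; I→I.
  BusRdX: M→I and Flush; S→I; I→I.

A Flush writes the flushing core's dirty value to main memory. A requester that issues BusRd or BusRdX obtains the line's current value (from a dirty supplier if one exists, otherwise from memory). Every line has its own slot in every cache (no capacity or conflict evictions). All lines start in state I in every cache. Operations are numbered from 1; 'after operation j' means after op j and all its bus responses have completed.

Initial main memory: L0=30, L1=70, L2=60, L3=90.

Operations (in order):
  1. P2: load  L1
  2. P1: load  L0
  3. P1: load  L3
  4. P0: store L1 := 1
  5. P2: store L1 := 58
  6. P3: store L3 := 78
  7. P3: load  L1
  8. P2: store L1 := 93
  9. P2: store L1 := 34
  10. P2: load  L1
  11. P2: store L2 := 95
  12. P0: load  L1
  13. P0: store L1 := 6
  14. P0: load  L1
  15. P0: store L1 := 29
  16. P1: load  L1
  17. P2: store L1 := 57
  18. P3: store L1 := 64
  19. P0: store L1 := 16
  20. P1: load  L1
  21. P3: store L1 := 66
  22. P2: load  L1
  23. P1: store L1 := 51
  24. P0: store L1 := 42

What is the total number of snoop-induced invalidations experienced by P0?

[1] P2: load  L1 | P0:I, P1:I, P2:S(70), P3:I | bus: BusRd
[2] P1: load  L0 | P0:I, P1:S(30), P2:I, P3:I | bus: BusRd
[3] P1: load  L3 | P0:I, P1:S(90), P2:I, P3:I | bus: BusRd
[4] P0: store L1 := 1 | P0:M(1), P1:I, P2:I, P3:I | bus: BusRdX
[5] P2: store L1 := 58 | P0:I, P1:I, P2:M(58), P3:I | bus: BusRdX,Flush
[6] P3: store L3 := 78 | P0:I, P1:I, P2:I, P3:M(78) | bus: BusRdX
[7] P3: load  L1 | P0:I, P1:I, P2:S(58), P3:S(58) | bus: BusRd,Flush
[8] P2: store L1 := 93 | P0:I, P1:I, P2:M(93), P3:I | bus: BusRdX
[9] P2: store L1 := 34 | P0:I, P1:I, P2:M(34), P3:I | bus: none
[10] P2: load  L1 | P0:I, P1:I, P2:M(34), P3:I | bus: none
[11] P2: store L2 := 95 | P0:I, P1:I, P2:M(95), P3:I | bus: BusRdX
[12] P0: load  L1 | P0:S(34), P1:I, P2:S(34), P3:I | bus: BusRd,Flush
[13] P0: store L1 := 6 | P0:M(6), P1:I, P2:I, P3:I | bus: BusRdX
[14] P0: load  L1 | P0:M(6), P1:I, P2:I, P3:I | bus: none
[15] P0: store L1 := 29 | P0:M(29), P1:I, P2:I, P3:I | bus: none
[16] P1: load  L1 | P0:S(29), P1:S(29), P2:I, P3:I | bus: BusRd,Flush
[17] P2: store L1 := 57 | P0:I, P1:I, P2:M(57), P3:I | bus: BusRdX
[18] P3: store L1 := 64 | P0:I, P1:I, P2:I, P3:M(64) | bus: BusRdX,Flush
[19] P0: store L1 := 16 | P0:M(16), P1:I, P2:I, P3:I | bus: BusRdX,Flush
[20] P1: load  L1 | P0:S(16), P1:S(16), P2:I, P3:I | bus: BusRd,Flush
[21] P3: store L1 := 66 | P0:I, P1:I, P2:I, P3:M(66) | bus: BusRdX
[22] P2: load  L1 | P0:I, P1:I, P2:S(66), P3:S(66) | bus: BusRd,Flush
[23] P1: store L1 := 51 | P0:I, P1:M(51), P2:I, P3:I | bus: BusRdX
[24] P0: store L1 := 42 | P0:M(42), P1:I, P2:I, P3:I | bus: BusRdX,Flush

invalidations = 3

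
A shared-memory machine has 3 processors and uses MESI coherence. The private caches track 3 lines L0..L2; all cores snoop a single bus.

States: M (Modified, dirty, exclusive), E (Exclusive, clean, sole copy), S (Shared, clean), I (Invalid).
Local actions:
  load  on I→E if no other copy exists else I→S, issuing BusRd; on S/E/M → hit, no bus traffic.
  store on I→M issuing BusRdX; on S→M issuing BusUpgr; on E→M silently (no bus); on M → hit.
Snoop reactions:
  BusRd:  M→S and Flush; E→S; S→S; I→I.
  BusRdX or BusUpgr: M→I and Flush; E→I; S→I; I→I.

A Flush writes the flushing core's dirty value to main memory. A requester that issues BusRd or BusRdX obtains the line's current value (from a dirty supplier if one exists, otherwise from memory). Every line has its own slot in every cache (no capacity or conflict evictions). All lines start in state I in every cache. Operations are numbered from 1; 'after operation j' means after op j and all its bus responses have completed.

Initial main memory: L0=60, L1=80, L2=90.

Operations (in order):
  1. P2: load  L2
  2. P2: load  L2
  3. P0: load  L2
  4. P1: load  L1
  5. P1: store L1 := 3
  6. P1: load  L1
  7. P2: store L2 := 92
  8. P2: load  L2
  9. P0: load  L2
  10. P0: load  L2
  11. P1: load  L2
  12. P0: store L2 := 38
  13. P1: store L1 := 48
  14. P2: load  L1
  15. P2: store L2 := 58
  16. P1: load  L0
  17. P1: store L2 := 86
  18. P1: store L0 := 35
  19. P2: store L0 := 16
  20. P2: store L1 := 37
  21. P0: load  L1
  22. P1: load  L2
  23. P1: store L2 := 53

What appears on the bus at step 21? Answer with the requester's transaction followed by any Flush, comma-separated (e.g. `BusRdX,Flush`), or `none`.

  op1 P2: load  L2 → I/I/E on L2; bus BusRd; mem=90
  op2 P2: load  L2 → I/I/E on L2; bus (none); mem=90
  op3 P0: load  L2 → S/I/S on L2; bus BusRd; mem=90
  op4 P1: load  L1 → I/E/I on L1; bus BusRd; mem=80
  op5 P1: store L1 := 3 → I/M/I on L1; bus (none); mem=80
  op6 P1: load  L1 → I/M/I on L1; bus (none); mem=80
  op7 P2: store L2 := 92 → I/I/M on L2; bus BusUpgr; mem=90
  op8 P2: load  L2 → I/I/M on L2; bus (none); mem=90
  op9 P0: load  L2 → S/I/S on L2; bus BusRd Flush; mem=92
  op10 P0: load  L2 → S/I/S on L2; bus (none); mem=92
  op11 P1: load  L2 → S/S/S on L2; bus BusRd; mem=92
  op12 P0: store L2 := 38 → M/I/I on L2; bus BusUpgr; mem=92
  op13 P1: store L1 := 48 → I/M/I on L1; bus (none); mem=80
  op14 P2: load  L1 → I/S/S on L1; bus BusRd Flush; mem=48
  op15 P2: store L2 := 58 → I/I/M on L2; bus BusRdX Flush; mem=38
  op16 P1: load  L0 → I/E/I on L0; bus BusRd; mem=60
  op17 P1: store L2 := 86 → I/M/I on L2; bus BusRdX Flush; mem=58
  op18 P1: store L0 := 35 → I/M/I on L0; bus (none); mem=60
  op19 P2: store L0 := 16 → I/I/M on L0; bus BusRdX Flush; mem=35
  op20 P2: store L1 := 37 → I/I/M on L1; bus BusUpgr; mem=48
  op21 P0: load  L1 → S/I/S on L1; bus BusRd Flush; mem=37
  op22 P1: load  L2 → I/M/I on L2; bus (none); mem=58
  op23 P1: store L2 := 53 → I/M/I on L2; bus (none); mem=58

bus = BusRd,Flush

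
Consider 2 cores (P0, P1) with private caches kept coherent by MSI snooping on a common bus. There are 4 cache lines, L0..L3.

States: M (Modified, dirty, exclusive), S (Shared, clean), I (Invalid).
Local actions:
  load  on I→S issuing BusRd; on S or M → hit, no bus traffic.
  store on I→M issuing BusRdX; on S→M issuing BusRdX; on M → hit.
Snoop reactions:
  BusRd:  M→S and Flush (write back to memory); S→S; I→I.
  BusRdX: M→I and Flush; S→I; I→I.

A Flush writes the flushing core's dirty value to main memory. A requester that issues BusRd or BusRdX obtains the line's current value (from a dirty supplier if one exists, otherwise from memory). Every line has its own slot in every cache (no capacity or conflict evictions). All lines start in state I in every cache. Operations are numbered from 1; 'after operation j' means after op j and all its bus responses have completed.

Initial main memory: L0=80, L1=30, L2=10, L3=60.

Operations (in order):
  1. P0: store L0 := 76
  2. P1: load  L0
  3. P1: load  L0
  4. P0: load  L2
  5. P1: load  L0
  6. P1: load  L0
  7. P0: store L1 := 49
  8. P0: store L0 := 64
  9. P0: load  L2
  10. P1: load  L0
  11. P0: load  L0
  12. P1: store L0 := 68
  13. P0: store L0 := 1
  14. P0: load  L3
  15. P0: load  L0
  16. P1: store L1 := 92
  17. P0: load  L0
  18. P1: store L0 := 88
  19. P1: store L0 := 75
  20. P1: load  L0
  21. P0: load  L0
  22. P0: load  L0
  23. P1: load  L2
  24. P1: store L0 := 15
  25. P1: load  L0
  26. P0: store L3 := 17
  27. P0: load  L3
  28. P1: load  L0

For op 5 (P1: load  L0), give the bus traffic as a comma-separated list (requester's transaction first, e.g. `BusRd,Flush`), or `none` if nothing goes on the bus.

bus = none

1. P0: store L0 := 76  bus=[BusRdX]  L0: P0=M P1=I  mem[L0]=80
2. P1: load  L0  bus=[BusRd,Flush]  L0: P0=S P1=S  mem[L0]=76
3. P1: load  L0  bus=[-]  L0: P0=S P1=S  mem[L0]=76
4. P0: load  L2  bus=[BusRd]  L2: P0=S P1=I  mem[L2]=10
5. P1: load  L0  bus=[-]  L0: P0=S P1=S  mem[L0]=76
6. P1: load  L0  bus=[-]  L0: P0=S P1=S  mem[L0]=76
7. P0: store L1 := 49  bus=[BusRdX]  L1: P0=M P1=I  mem[L1]=30
8. P0: store L0 := 64  bus=[BusRdX]  L0: P0=M P1=I  mem[L0]=76
9. P0: load  L2  bus=[-]  L2: P0=S P1=I  mem[L2]=10
10. P1: load  L0  bus=[BusRd,Flush]  L0: P0=S P1=S  mem[L0]=64
11. P0: load  L0  bus=[-]  L0: P0=S P1=S  mem[L0]=64
12. P1: store L0 := 68  bus=[BusRdX]  L0: P0=I P1=M  mem[L0]=64
13. P0: store L0 := 1  bus=[BusRdX,Flush]  L0: P0=M P1=I  mem[L0]=68
14. P0: load  L3  bus=[BusRd]  L3: P0=S P1=I  mem[L3]=60
15. P0: load  L0  bus=[-]  L0: P0=M P1=I  mem[L0]=68
16. P1: store L1 := 92  bus=[BusRdX,Flush]  L1: P0=I P1=M  mem[L1]=49
17. P0: load  L0  bus=[-]  L0: P0=M P1=I  mem[L0]=68
18. P1: store L0 := 88  bus=[BusRdX,Flush]  L0: P0=I P1=M  mem[L0]=1
19. P1: store L0 := 75  bus=[-]  L0: P0=I P1=M  mem[L0]=1
20. P1: load  L0  bus=[-]  L0: P0=I P1=M  mem[L0]=1
21. P0: load  L0  bus=[BusRd,Flush]  L0: P0=S P1=S  mem[L0]=75
22. P0: load  L0  bus=[-]  L0: P0=S P1=S  mem[L0]=75
23. P1: load  L2  bus=[BusRd]  L2: P0=S P1=S  mem[L2]=10
24. P1: store L0 := 15  bus=[BusRdX]  L0: P0=I P1=M  mem[L0]=75
25. P1: load  L0  bus=[-]  L0: P0=I P1=M  mem[L0]=75
26. P0: store L3 := 17  bus=[BusRdX]  L3: P0=M P1=I  mem[L3]=60
27. P0: load  L3  bus=[-]  L3: P0=M P1=I  mem[L3]=60
28. P1: load  L0  bus=[-]  L0: P0=I P1=M  mem[L0]=75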